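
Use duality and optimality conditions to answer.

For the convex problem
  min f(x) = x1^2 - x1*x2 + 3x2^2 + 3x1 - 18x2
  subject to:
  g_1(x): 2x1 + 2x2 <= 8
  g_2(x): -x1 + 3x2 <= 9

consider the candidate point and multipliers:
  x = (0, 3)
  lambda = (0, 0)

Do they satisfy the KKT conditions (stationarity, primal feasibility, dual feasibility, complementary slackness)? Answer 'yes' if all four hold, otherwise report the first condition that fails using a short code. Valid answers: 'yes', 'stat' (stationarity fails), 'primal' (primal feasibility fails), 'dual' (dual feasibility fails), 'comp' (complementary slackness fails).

Gradient of f: grad f(x) = Q x + c = (0, 0)
Constraint values g_i(x) = a_i^T x - b_i:
  g_1((0, 3)) = -2
  g_2((0, 3)) = 0
Stationarity residual: grad f(x) + sum_i lambda_i a_i = (0, 0)
  -> stationarity OK
Primal feasibility (all g_i <= 0): OK
Dual feasibility (all lambda_i >= 0): OK
Complementary slackness (lambda_i * g_i(x) = 0 for all i): OK

Verdict: yes, KKT holds.

yes


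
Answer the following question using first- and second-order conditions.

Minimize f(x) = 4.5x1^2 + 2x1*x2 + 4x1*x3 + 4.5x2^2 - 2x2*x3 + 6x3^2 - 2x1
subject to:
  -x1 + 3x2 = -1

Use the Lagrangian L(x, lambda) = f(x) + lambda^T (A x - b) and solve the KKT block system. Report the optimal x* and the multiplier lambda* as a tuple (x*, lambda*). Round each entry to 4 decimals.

Form the Lagrangian:
  L(x, lambda) = (1/2) x^T Q x + c^T x + lambda^T (A x - b)
Stationarity (grad_x L = 0): Q x + c + A^T lambda = 0.
Primal feasibility: A x = b.

This gives the KKT block system:
  [ Q   A^T ] [ x     ]   [-c ]
  [ A    0  ] [ lambda ] = [ b ]

Solving the linear system:
  x*      = (0.3701, -0.21, -0.1584)
  lambda* = (0.2776)
  f(x*)   = -0.2313

x* = (0.3701, -0.21, -0.1584), lambda* = (0.2776)


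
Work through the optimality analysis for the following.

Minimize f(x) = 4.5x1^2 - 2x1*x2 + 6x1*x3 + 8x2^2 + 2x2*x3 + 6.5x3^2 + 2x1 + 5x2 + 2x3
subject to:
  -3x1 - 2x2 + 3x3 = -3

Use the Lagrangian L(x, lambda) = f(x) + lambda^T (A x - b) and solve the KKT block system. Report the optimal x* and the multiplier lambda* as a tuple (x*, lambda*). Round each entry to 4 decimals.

Form the Lagrangian:
  L(x, lambda) = (1/2) x^T Q x + c^T x + lambda^T (A x - b)
Stationarity (grad_x L = 0): Q x + c + A^T lambda = 0.
Primal feasibility: A x = b.

This gives the KKT block system:
  [ Q   A^T ] [ x     ]   [-c ]
  [ A    0  ] [ lambda ] = [ b ]

Solving the linear system:
  x*      = (0.4649, -0.0636, -0.5775)
  lambda* = (0.9486)
  f(x*)   = 1.1513

x* = (0.4649, -0.0636, -0.5775), lambda* = (0.9486)


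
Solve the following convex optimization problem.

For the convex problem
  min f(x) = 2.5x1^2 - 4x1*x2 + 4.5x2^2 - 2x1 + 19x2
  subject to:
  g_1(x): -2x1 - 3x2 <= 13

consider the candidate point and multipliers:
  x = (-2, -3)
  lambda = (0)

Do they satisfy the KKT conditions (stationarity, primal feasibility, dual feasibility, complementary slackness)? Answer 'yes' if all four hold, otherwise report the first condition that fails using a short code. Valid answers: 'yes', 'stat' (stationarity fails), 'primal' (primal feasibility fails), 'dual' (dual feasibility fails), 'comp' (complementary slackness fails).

Gradient of f: grad f(x) = Q x + c = (0, 0)
Constraint values g_i(x) = a_i^T x - b_i:
  g_1((-2, -3)) = 0
Stationarity residual: grad f(x) + sum_i lambda_i a_i = (0, 0)
  -> stationarity OK
Primal feasibility (all g_i <= 0): OK
Dual feasibility (all lambda_i >= 0): OK
Complementary slackness (lambda_i * g_i(x) = 0 for all i): OK

Verdict: yes, KKT holds.

yes


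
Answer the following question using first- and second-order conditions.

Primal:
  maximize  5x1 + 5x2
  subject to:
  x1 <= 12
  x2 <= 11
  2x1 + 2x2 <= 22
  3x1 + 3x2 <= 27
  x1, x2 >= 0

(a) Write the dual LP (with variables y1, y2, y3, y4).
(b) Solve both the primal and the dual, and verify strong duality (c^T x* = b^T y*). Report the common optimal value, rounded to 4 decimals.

The standard primal-dual pair for 'max c^T x s.t. A x <= b, x >= 0' is:
  Dual:  min b^T y  s.t.  A^T y >= c,  y >= 0.

So the dual LP is:
  minimize  12y1 + 11y2 + 22y3 + 27y4
  subject to:
    y1 + 2y3 + 3y4 >= 5
    y2 + 2y3 + 3y4 >= 5
    y1, y2, y3, y4 >= 0

Solving the primal: x* = (9, 0).
  primal value c^T x* = 45.
Solving the dual: y* = (0, 0, 0, 1.6667).
  dual value b^T y* = 45.
Strong duality: c^T x* = b^T y*. Confirmed.

45


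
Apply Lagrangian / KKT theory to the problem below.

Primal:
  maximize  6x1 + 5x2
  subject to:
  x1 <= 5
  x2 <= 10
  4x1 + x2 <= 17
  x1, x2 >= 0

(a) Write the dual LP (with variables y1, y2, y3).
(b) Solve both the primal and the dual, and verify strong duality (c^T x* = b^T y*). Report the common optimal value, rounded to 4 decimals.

The standard primal-dual pair for 'max c^T x s.t. A x <= b, x >= 0' is:
  Dual:  min b^T y  s.t.  A^T y >= c,  y >= 0.

So the dual LP is:
  minimize  5y1 + 10y2 + 17y3
  subject to:
    y1 + 4y3 >= 6
    y2 + y3 >= 5
    y1, y2, y3 >= 0

Solving the primal: x* = (1.75, 10).
  primal value c^T x* = 60.5.
Solving the dual: y* = (0, 3.5, 1.5).
  dual value b^T y* = 60.5.
Strong duality: c^T x* = b^T y*. Confirmed.

60.5


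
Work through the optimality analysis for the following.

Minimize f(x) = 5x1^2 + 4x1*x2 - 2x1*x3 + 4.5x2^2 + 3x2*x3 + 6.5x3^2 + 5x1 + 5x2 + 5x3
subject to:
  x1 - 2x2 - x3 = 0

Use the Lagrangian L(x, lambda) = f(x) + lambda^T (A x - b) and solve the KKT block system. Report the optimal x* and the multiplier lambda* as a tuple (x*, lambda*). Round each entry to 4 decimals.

Form the Lagrangian:
  L(x, lambda) = (1/2) x^T Q x + c^T x + lambda^T (A x - b)
Stationarity (grad_x L = 0): Q x + c + A^T lambda = 0.
Primal feasibility: A x = b.

This gives the KKT block system:
  [ Q   A^T ] [ x     ]   [-c ]
  [ A    0  ] [ lambda ] = [ b ]

Solving the linear system:
  x*      = (-0.5878, -0.0779, -0.432)
  lambda* = (0.3258)
  f(x*)   = -2.7443

x* = (-0.5878, -0.0779, -0.432), lambda* = (0.3258)


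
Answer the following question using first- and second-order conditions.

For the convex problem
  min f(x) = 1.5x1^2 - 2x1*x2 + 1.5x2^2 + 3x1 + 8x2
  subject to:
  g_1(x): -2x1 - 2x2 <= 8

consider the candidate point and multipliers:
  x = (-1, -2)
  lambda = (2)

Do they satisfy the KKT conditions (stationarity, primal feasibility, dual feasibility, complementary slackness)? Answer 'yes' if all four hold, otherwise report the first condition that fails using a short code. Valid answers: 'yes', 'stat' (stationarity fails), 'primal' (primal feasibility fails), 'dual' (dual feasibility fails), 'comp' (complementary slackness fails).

Gradient of f: grad f(x) = Q x + c = (4, 4)
Constraint values g_i(x) = a_i^T x - b_i:
  g_1((-1, -2)) = -2
Stationarity residual: grad f(x) + sum_i lambda_i a_i = (0, 0)
  -> stationarity OK
Primal feasibility (all g_i <= 0): OK
Dual feasibility (all lambda_i >= 0): OK
Complementary slackness (lambda_i * g_i(x) = 0 for all i): FAILS

Verdict: the first failing condition is complementary_slackness -> comp.

comp


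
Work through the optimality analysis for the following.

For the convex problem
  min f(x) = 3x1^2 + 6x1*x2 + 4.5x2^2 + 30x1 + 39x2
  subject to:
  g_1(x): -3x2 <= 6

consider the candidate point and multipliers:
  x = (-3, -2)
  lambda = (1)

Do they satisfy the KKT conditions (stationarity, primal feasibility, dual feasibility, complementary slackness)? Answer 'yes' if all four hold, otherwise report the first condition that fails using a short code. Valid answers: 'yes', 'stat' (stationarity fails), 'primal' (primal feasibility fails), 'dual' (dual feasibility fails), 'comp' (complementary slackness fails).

Gradient of f: grad f(x) = Q x + c = (0, 3)
Constraint values g_i(x) = a_i^T x - b_i:
  g_1((-3, -2)) = 0
Stationarity residual: grad f(x) + sum_i lambda_i a_i = (0, 0)
  -> stationarity OK
Primal feasibility (all g_i <= 0): OK
Dual feasibility (all lambda_i >= 0): OK
Complementary slackness (lambda_i * g_i(x) = 0 for all i): OK

Verdict: yes, KKT holds.

yes


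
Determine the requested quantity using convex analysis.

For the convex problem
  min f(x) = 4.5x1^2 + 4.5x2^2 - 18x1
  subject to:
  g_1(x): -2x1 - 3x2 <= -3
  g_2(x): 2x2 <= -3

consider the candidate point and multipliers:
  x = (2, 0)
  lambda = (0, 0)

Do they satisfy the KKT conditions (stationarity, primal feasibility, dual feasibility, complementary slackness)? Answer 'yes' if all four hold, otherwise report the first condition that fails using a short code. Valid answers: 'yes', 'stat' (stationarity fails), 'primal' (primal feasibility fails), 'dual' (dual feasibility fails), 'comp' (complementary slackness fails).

Gradient of f: grad f(x) = Q x + c = (0, 0)
Constraint values g_i(x) = a_i^T x - b_i:
  g_1((2, 0)) = -1
  g_2((2, 0)) = 3
Stationarity residual: grad f(x) + sum_i lambda_i a_i = (0, 0)
  -> stationarity OK
Primal feasibility (all g_i <= 0): FAILS
Dual feasibility (all lambda_i >= 0): OK
Complementary slackness (lambda_i * g_i(x) = 0 for all i): OK

Verdict: the first failing condition is primal_feasibility -> primal.

primal


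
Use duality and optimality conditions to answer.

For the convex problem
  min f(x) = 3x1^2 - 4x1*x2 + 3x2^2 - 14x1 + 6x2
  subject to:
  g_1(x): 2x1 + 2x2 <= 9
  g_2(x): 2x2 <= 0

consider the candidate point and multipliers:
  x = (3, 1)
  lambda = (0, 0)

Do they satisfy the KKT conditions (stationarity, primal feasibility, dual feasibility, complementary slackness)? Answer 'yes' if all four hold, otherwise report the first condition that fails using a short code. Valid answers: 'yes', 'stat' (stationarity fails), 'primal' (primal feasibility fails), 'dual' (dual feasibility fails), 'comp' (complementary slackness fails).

Gradient of f: grad f(x) = Q x + c = (0, 0)
Constraint values g_i(x) = a_i^T x - b_i:
  g_1((3, 1)) = -1
  g_2((3, 1)) = 2
Stationarity residual: grad f(x) + sum_i lambda_i a_i = (0, 0)
  -> stationarity OK
Primal feasibility (all g_i <= 0): FAILS
Dual feasibility (all lambda_i >= 0): OK
Complementary slackness (lambda_i * g_i(x) = 0 for all i): OK

Verdict: the first failing condition is primal_feasibility -> primal.

primal


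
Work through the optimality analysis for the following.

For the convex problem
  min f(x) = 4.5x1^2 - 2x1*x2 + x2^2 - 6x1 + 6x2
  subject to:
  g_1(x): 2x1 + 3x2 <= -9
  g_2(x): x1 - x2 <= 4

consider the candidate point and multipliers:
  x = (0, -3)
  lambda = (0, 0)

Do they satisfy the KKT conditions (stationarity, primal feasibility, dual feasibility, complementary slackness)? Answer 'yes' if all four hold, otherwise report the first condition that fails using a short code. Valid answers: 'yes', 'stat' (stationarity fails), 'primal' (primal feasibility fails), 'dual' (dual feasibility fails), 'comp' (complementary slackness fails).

Gradient of f: grad f(x) = Q x + c = (0, 0)
Constraint values g_i(x) = a_i^T x - b_i:
  g_1((0, -3)) = 0
  g_2((0, -3)) = -1
Stationarity residual: grad f(x) + sum_i lambda_i a_i = (0, 0)
  -> stationarity OK
Primal feasibility (all g_i <= 0): OK
Dual feasibility (all lambda_i >= 0): OK
Complementary slackness (lambda_i * g_i(x) = 0 for all i): OK

Verdict: yes, KKT holds.

yes


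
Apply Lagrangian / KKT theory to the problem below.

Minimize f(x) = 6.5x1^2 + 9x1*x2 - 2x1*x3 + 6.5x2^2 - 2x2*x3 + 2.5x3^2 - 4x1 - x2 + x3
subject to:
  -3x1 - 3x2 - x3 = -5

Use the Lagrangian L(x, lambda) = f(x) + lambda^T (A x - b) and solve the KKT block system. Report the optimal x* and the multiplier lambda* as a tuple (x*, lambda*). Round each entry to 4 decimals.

Form the Lagrangian:
  L(x, lambda) = (1/2) x^T Q x + c^T x + lambda^T (A x - b)
Stationarity (grad_x L = 0): Q x + c + A^T lambda = 0.
Primal feasibility: A x = b.

This gives the KKT block system:
  [ Q   A^T ] [ x     ]   [-c ]
  [ A    0  ] [ lambda ] = [ b ]

Solving the linear system:
  x*      = (1.0404, 0.2904, 1.0074)
  lambda* = (3.375)
  f(x*)   = 6.7151

x* = (1.0404, 0.2904, 1.0074), lambda* = (3.375)


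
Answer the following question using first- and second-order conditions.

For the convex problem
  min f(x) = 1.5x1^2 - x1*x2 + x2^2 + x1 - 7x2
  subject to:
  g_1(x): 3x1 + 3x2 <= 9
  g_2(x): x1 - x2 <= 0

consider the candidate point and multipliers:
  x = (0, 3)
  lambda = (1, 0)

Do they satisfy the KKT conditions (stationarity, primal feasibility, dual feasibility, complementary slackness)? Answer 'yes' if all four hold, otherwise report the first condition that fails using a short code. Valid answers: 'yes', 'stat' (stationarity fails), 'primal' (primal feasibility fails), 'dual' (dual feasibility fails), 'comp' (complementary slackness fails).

Gradient of f: grad f(x) = Q x + c = (-2, -1)
Constraint values g_i(x) = a_i^T x - b_i:
  g_1((0, 3)) = 0
  g_2((0, 3)) = -3
Stationarity residual: grad f(x) + sum_i lambda_i a_i = (1, 2)
  -> stationarity FAILS
Primal feasibility (all g_i <= 0): OK
Dual feasibility (all lambda_i >= 0): OK
Complementary slackness (lambda_i * g_i(x) = 0 for all i): OK

Verdict: the first failing condition is stationarity -> stat.

stat


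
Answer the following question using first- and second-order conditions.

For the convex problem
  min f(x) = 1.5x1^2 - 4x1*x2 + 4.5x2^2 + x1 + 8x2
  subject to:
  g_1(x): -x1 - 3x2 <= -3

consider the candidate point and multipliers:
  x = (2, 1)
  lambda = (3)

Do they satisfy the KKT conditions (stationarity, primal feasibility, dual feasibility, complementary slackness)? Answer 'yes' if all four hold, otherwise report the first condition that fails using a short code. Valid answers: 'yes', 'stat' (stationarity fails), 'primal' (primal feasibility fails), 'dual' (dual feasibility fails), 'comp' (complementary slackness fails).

Gradient of f: grad f(x) = Q x + c = (3, 9)
Constraint values g_i(x) = a_i^T x - b_i:
  g_1((2, 1)) = -2
Stationarity residual: grad f(x) + sum_i lambda_i a_i = (0, 0)
  -> stationarity OK
Primal feasibility (all g_i <= 0): OK
Dual feasibility (all lambda_i >= 0): OK
Complementary slackness (lambda_i * g_i(x) = 0 for all i): FAILS

Verdict: the first failing condition is complementary_slackness -> comp.

comp


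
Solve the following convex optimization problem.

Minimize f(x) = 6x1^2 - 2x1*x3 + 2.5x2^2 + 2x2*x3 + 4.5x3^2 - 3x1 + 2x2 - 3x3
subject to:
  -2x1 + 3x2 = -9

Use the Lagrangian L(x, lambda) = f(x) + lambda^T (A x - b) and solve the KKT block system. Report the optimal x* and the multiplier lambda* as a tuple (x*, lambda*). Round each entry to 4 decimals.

Form the Lagrangian:
  L(x, lambda) = (1/2) x^T Q x + c^T x + lambda^T (A x - b)
Stationarity (grad_x L = 0): Q x + c + A^T lambda = 0.
Primal feasibility: A x = b.

This gives the KKT block system:
  [ Q   A^T ] [ x     ]   [-c ]
  [ A    0  ] [ lambda ] = [ b ]

Solving the linear system:
  x*      = (0.8702, -2.4199, 1.0645)
  lambda* = (2.6568)
  f(x*)   = 6.6337

x* = (0.8702, -2.4199, 1.0645), lambda* = (2.6568)


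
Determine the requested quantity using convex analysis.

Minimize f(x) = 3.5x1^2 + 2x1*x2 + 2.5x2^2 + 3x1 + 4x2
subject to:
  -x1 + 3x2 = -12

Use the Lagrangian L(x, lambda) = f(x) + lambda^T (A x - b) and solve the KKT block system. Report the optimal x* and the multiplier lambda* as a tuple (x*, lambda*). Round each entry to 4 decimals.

Form the Lagrangian:
  L(x, lambda) = (1/2) x^T Q x + c^T x + lambda^T (A x - b)
Stationarity (grad_x L = 0): Q x + c + A^T lambda = 0.
Primal feasibility: A x = b.

This gives the KKT block system:
  [ Q   A^T ] [ x     ]   [-c ]
  [ A    0  ] [ lambda ] = [ b ]

Solving the linear system:
  x*      = (1.1625, -3.6125)
  lambda* = (3.9125)
  f(x*)   = 17.9937

x* = (1.1625, -3.6125), lambda* = (3.9125)


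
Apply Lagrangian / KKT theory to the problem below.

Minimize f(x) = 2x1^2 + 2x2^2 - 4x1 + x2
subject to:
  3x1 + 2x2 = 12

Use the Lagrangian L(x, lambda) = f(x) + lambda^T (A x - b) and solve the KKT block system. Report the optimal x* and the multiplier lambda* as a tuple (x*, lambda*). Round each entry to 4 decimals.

Form the Lagrangian:
  L(x, lambda) = (1/2) x^T Q x + c^T x + lambda^T (A x - b)
Stationarity (grad_x L = 0): Q x + c + A^T lambda = 0.
Primal feasibility: A x = b.

This gives the KKT block system:
  [ Q   A^T ] [ x     ]   [-c ]
  [ A    0  ] [ lambda ] = [ b ]

Solving the linear system:
  x*      = (3.1923, 1.2115)
  lambda* = (-2.9231)
  f(x*)   = 11.7596

x* = (3.1923, 1.2115), lambda* = (-2.9231)


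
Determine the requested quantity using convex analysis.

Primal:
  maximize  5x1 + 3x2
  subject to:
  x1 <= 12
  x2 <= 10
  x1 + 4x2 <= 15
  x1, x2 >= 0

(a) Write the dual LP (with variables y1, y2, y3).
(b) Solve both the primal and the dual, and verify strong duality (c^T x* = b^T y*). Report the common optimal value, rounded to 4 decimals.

The standard primal-dual pair for 'max c^T x s.t. A x <= b, x >= 0' is:
  Dual:  min b^T y  s.t.  A^T y >= c,  y >= 0.

So the dual LP is:
  minimize  12y1 + 10y2 + 15y3
  subject to:
    y1 + y3 >= 5
    y2 + 4y3 >= 3
    y1, y2, y3 >= 0

Solving the primal: x* = (12, 0.75).
  primal value c^T x* = 62.25.
Solving the dual: y* = (4.25, 0, 0.75).
  dual value b^T y* = 62.25.
Strong duality: c^T x* = b^T y*. Confirmed.

62.25


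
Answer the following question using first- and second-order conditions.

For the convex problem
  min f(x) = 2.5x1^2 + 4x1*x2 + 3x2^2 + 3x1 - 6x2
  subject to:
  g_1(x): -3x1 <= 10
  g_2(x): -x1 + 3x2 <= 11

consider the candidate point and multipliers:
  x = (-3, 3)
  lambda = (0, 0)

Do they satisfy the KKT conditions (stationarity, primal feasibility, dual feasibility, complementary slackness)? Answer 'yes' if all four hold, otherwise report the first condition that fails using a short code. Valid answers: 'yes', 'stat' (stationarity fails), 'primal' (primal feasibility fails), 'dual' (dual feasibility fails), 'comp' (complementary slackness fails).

Gradient of f: grad f(x) = Q x + c = (0, 0)
Constraint values g_i(x) = a_i^T x - b_i:
  g_1((-3, 3)) = -1
  g_2((-3, 3)) = 1
Stationarity residual: grad f(x) + sum_i lambda_i a_i = (0, 0)
  -> stationarity OK
Primal feasibility (all g_i <= 0): FAILS
Dual feasibility (all lambda_i >= 0): OK
Complementary slackness (lambda_i * g_i(x) = 0 for all i): OK

Verdict: the first failing condition is primal_feasibility -> primal.

primal


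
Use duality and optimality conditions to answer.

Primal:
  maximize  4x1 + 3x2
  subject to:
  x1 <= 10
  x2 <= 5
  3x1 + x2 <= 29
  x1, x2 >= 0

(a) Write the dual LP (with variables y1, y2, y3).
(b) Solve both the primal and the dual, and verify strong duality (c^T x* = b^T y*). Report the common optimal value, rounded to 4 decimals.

The standard primal-dual pair for 'max c^T x s.t. A x <= b, x >= 0' is:
  Dual:  min b^T y  s.t.  A^T y >= c,  y >= 0.

So the dual LP is:
  minimize  10y1 + 5y2 + 29y3
  subject to:
    y1 + 3y3 >= 4
    y2 + y3 >= 3
    y1, y2, y3 >= 0

Solving the primal: x* = (8, 5).
  primal value c^T x* = 47.
Solving the dual: y* = (0, 1.6667, 1.3333).
  dual value b^T y* = 47.
Strong duality: c^T x* = b^T y*. Confirmed.

47


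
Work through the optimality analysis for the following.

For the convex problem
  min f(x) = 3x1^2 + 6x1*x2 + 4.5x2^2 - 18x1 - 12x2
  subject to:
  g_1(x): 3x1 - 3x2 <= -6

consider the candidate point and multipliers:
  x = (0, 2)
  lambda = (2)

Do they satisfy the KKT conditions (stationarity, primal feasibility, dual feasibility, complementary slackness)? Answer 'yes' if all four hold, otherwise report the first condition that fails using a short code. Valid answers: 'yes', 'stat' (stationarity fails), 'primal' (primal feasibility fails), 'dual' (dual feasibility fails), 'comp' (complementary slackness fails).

Gradient of f: grad f(x) = Q x + c = (-6, 6)
Constraint values g_i(x) = a_i^T x - b_i:
  g_1((0, 2)) = 0
Stationarity residual: grad f(x) + sum_i lambda_i a_i = (0, 0)
  -> stationarity OK
Primal feasibility (all g_i <= 0): OK
Dual feasibility (all lambda_i >= 0): OK
Complementary slackness (lambda_i * g_i(x) = 0 for all i): OK

Verdict: yes, KKT holds.

yes


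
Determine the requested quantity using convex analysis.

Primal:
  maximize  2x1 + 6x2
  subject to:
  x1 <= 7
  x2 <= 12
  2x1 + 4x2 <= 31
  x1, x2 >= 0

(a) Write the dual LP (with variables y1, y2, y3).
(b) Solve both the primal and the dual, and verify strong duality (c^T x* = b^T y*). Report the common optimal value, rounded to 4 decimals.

The standard primal-dual pair for 'max c^T x s.t. A x <= b, x >= 0' is:
  Dual:  min b^T y  s.t.  A^T y >= c,  y >= 0.

So the dual LP is:
  minimize  7y1 + 12y2 + 31y3
  subject to:
    y1 + 2y3 >= 2
    y2 + 4y3 >= 6
    y1, y2, y3 >= 0

Solving the primal: x* = (0, 7.75).
  primal value c^T x* = 46.5.
Solving the dual: y* = (0, 0, 1.5).
  dual value b^T y* = 46.5.
Strong duality: c^T x* = b^T y*. Confirmed.

46.5


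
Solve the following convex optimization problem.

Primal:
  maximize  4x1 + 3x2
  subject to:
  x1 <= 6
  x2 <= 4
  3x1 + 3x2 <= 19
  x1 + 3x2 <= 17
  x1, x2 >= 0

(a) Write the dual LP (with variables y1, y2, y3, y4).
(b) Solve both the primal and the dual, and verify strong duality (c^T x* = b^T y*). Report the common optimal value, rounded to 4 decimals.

The standard primal-dual pair for 'max c^T x s.t. A x <= b, x >= 0' is:
  Dual:  min b^T y  s.t.  A^T y >= c,  y >= 0.

So the dual LP is:
  minimize  6y1 + 4y2 + 19y3 + 17y4
  subject to:
    y1 + 3y3 + y4 >= 4
    y2 + 3y3 + 3y4 >= 3
    y1, y2, y3, y4 >= 0

Solving the primal: x* = (6, 0.3333).
  primal value c^T x* = 25.
Solving the dual: y* = (1, 0, 1, 0).
  dual value b^T y* = 25.
Strong duality: c^T x* = b^T y*. Confirmed.

25


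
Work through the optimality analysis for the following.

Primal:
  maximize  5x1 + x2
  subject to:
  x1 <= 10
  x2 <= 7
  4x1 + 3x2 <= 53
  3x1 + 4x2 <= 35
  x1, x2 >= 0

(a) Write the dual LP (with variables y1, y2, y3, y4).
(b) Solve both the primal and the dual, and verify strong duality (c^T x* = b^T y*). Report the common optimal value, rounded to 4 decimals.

The standard primal-dual pair for 'max c^T x s.t. A x <= b, x >= 0' is:
  Dual:  min b^T y  s.t.  A^T y >= c,  y >= 0.

So the dual LP is:
  minimize  10y1 + 7y2 + 53y3 + 35y4
  subject to:
    y1 + 4y3 + 3y4 >= 5
    y2 + 3y3 + 4y4 >= 1
    y1, y2, y3, y4 >= 0

Solving the primal: x* = (10, 1.25).
  primal value c^T x* = 51.25.
Solving the dual: y* = (4.25, 0, 0, 0.25).
  dual value b^T y* = 51.25.
Strong duality: c^T x* = b^T y*. Confirmed.

51.25


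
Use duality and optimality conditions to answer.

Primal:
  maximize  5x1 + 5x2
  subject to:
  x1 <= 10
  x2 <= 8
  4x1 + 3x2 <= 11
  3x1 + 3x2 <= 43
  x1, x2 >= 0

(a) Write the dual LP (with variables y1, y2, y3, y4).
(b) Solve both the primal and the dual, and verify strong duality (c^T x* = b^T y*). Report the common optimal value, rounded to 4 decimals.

The standard primal-dual pair for 'max c^T x s.t. A x <= b, x >= 0' is:
  Dual:  min b^T y  s.t.  A^T y >= c,  y >= 0.

So the dual LP is:
  minimize  10y1 + 8y2 + 11y3 + 43y4
  subject to:
    y1 + 4y3 + 3y4 >= 5
    y2 + 3y3 + 3y4 >= 5
    y1, y2, y3, y4 >= 0

Solving the primal: x* = (0, 3.6667).
  primal value c^T x* = 18.3333.
Solving the dual: y* = (0, 0, 1.6667, 0).
  dual value b^T y* = 18.3333.
Strong duality: c^T x* = b^T y*. Confirmed.

18.3333


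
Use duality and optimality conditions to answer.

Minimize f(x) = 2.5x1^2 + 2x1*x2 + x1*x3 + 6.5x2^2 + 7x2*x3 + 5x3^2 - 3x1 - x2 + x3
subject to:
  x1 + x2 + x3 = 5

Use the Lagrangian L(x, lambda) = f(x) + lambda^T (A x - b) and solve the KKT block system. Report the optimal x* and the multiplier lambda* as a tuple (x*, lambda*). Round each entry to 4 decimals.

Form the Lagrangian:
  L(x, lambda) = (1/2) x^T Q x + c^T x + lambda^T (A x - b)
Stationarity (grad_x L = 0): Q x + c + A^T lambda = 0.
Primal feasibility: A x = b.

This gives the KKT block system:
  [ Q   A^T ] [ x     ]   [-c ]
  [ A    0  ] [ lambda ] = [ b ]

Solving the linear system:
  x*      = (3.6931, 0.2475, 1.0594)
  lambda* = (-17.0198)
  f(x*)   = 37.4158

x* = (3.6931, 0.2475, 1.0594), lambda* = (-17.0198)


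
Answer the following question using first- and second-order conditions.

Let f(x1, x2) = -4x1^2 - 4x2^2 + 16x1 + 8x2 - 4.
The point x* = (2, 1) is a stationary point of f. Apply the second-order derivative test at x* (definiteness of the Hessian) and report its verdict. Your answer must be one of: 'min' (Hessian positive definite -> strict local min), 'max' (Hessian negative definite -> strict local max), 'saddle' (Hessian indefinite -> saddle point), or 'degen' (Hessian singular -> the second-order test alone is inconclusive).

Compute the Hessian H = grad^2 f:
  H = [[-8, 0], [0, -8]]
Verify stationarity: grad f(x*) = H x* + g = (0, 0).
Eigenvalues of H: -8, -8.
Both eigenvalues < 0, so H is negative definite -> x* is a strict local max.

max


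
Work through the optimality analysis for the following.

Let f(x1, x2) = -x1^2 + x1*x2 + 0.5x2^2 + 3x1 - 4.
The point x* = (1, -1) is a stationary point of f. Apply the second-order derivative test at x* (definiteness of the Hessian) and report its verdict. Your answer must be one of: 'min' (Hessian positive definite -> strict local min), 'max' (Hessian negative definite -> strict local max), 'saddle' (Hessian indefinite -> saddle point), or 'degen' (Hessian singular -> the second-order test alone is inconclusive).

Compute the Hessian H = grad^2 f:
  H = [[-2, 1], [1, 1]]
Verify stationarity: grad f(x*) = H x* + g = (0, 0).
Eigenvalues of H: -2.3028, 1.3028.
Eigenvalues have mixed signs, so H is indefinite -> x* is a saddle point.

saddle


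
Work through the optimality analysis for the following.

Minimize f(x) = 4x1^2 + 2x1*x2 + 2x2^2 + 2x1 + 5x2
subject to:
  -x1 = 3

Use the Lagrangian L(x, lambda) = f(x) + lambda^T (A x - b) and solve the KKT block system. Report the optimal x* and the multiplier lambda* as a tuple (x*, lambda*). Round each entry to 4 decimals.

Form the Lagrangian:
  L(x, lambda) = (1/2) x^T Q x + c^T x + lambda^T (A x - b)
Stationarity (grad_x L = 0): Q x + c + A^T lambda = 0.
Primal feasibility: A x = b.

This gives the KKT block system:
  [ Q   A^T ] [ x     ]   [-c ]
  [ A    0  ] [ lambda ] = [ b ]

Solving the linear system:
  x*      = (-3, 0.25)
  lambda* = (-21.5)
  f(x*)   = 29.875

x* = (-3, 0.25), lambda* = (-21.5)


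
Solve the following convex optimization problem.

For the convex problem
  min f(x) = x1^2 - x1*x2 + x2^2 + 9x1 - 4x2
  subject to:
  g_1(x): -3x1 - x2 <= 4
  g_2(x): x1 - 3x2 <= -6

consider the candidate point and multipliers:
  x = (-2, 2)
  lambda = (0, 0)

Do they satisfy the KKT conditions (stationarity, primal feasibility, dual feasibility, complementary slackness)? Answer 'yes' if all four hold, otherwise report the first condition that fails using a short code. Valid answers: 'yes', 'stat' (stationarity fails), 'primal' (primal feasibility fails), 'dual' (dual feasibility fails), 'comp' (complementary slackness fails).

Gradient of f: grad f(x) = Q x + c = (3, 2)
Constraint values g_i(x) = a_i^T x - b_i:
  g_1((-2, 2)) = 0
  g_2((-2, 2)) = -2
Stationarity residual: grad f(x) + sum_i lambda_i a_i = (3, 2)
  -> stationarity FAILS
Primal feasibility (all g_i <= 0): OK
Dual feasibility (all lambda_i >= 0): OK
Complementary slackness (lambda_i * g_i(x) = 0 for all i): OK

Verdict: the first failing condition is stationarity -> stat.

stat


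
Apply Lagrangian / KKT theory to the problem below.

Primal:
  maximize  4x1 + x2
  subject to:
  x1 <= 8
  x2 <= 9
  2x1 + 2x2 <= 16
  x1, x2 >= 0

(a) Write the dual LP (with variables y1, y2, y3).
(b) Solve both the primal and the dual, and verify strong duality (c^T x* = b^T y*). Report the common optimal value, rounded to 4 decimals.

The standard primal-dual pair for 'max c^T x s.t. A x <= b, x >= 0' is:
  Dual:  min b^T y  s.t.  A^T y >= c,  y >= 0.

So the dual LP is:
  minimize  8y1 + 9y2 + 16y3
  subject to:
    y1 + 2y3 >= 4
    y2 + 2y3 >= 1
    y1, y2, y3 >= 0

Solving the primal: x* = (8, 0).
  primal value c^T x* = 32.
Solving the dual: y* = (3, 0, 0.5).
  dual value b^T y* = 32.
Strong duality: c^T x* = b^T y*. Confirmed.

32


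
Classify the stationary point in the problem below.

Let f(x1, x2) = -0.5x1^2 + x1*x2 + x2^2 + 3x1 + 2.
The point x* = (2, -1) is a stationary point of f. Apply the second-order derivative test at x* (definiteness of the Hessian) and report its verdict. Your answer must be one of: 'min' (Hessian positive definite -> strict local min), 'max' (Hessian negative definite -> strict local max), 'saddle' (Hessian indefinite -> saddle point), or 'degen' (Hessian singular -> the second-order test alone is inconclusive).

Compute the Hessian H = grad^2 f:
  H = [[-1, 1], [1, 2]]
Verify stationarity: grad f(x*) = H x* + g = (0, 0).
Eigenvalues of H: -1.3028, 2.3028.
Eigenvalues have mixed signs, so H is indefinite -> x* is a saddle point.

saddle


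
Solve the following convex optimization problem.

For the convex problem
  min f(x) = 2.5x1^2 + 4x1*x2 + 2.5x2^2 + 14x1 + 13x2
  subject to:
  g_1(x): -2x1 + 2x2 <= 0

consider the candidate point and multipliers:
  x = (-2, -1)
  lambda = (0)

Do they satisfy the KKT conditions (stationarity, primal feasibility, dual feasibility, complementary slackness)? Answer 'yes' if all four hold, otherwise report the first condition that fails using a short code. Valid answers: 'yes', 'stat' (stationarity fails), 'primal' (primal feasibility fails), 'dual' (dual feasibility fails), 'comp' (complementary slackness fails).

Gradient of f: grad f(x) = Q x + c = (0, 0)
Constraint values g_i(x) = a_i^T x - b_i:
  g_1((-2, -1)) = 2
Stationarity residual: grad f(x) + sum_i lambda_i a_i = (0, 0)
  -> stationarity OK
Primal feasibility (all g_i <= 0): FAILS
Dual feasibility (all lambda_i >= 0): OK
Complementary slackness (lambda_i * g_i(x) = 0 for all i): OK

Verdict: the first failing condition is primal_feasibility -> primal.

primal


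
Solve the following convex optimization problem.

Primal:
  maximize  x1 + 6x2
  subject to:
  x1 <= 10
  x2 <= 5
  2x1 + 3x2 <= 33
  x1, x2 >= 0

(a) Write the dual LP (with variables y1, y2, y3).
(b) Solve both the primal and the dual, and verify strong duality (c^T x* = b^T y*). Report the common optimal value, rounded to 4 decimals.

The standard primal-dual pair for 'max c^T x s.t. A x <= b, x >= 0' is:
  Dual:  min b^T y  s.t.  A^T y >= c,  y >= 0.

So the dual LP is:
  minimize  10y1 + 5y2 + 33y3
  subject to:
    y1 + 2y3 >= 1
    y2 + 3y3 >= 6
    y1, y2, y3 >= 0

Solving the primal: x* = (9, 5).
  primal value c^T x* = 39.
Solving the dual: y* = (0, 4.5, 0.5).
  dual value b^T y* = 39.
Strong duality: c^T x* = b^T y*. Confirmed.

39


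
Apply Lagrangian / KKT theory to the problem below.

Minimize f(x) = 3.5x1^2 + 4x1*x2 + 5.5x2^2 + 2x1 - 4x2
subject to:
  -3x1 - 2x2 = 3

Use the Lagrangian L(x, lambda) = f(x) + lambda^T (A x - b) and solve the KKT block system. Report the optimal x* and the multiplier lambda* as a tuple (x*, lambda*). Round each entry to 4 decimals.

Form the Lagrangian:
  L(x, lambda) = (1/2) x^T Q x + c^T x + lambda^T (A x - b)
Stationarity (grad_x L = 0): Q x + c + A^T lambda = 0.
Primal feasibility: A x = b.

This gives the KKT block system:
  [ Q   A^T ] [ x     ]   [-c ]
  [ A    0  ] [ lambda ] = [ b ]

Solving the linear system:
  x*      = (-1.3544, 0.5316)
  lambda* = (-1.7848)
  f(x*)   = 0.2595

x* = (-1.3544, 0.5316), lambda* = (-1.7848)


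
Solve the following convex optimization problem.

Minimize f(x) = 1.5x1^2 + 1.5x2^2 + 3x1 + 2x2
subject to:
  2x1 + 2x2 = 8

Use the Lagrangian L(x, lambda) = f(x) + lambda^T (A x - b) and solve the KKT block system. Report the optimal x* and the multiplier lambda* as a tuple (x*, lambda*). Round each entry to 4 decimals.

Form the Lagrangian:
  L(x, lambda) = (1/2) x^T Q x + c^T x + lambda^T (A x - b)
Stationarity (grad_x L = 0): Q x + c + A^T lambda = 0.
Primal feasibility: A x = b.

This gives the KKT block system:
  [ Q   A^T ] [ x     ]   [-c ]
  [ A    0  ] [ lambda ] = [ b ]

Solving the linear system:
  x*      = (1.8333, 2.1667)
  lambda* = (-4.25)
  f(x*)   = 21.9167

x* = (1.8333, 2.1667), lambda* = (-4.25)


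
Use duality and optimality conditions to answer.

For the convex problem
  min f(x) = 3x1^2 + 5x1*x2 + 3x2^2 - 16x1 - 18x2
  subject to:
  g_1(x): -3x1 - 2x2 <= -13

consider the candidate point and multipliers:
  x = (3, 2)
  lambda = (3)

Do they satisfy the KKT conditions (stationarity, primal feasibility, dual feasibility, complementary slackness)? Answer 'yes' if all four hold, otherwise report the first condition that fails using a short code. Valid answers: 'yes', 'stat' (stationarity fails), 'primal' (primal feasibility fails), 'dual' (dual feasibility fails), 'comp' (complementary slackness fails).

Gradient of f: grad f(x) = Q x + c = (12, 9)
Constraint values g_i(x) = a_i^T x - b_i:
  g_1((3, 2)) = 0
Stationarity residual: grad f(x) + sum_i lambda_i a_i = (3, 3)
  -> stationarity FAILS
Primal feasibility (all g_i <= 0): OK
Dual feasibility (all lambda_i >= 0): OK
Complementary slackness (lambda_i * g_i(x) = 0 for all i): OK

Verdict: the first failing condition is stationarity -> stat.

stat


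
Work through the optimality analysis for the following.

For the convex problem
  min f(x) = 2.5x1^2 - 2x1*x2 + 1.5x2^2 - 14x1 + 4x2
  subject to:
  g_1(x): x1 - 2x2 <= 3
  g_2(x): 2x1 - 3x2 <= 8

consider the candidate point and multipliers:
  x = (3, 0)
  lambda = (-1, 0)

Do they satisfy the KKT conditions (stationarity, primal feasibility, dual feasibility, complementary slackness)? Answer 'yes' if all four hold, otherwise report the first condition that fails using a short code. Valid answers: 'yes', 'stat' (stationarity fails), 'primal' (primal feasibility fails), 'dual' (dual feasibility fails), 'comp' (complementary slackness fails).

Gradient of f: grad f(x) = Q x + c = (1, -2)
Constraint values g_i(x) = a_i^T x - b_i:
  g_1((3, 0)) = 0
  g_2((3, 0)) = -2
Stationarity residual: grad f(x) + sum_i lambda_i a_i = (0, 0)
  -> stationarity OK
Primal feasibility (all g_i <= 0): OK
Dual feasibility (all lambda_i >= 0): FAILS
Complementary slackness (lambda_i * g_i(x) = 0 for all i): OK

Verdict: the first failing condition is dual_feasibility -> dual.

dual


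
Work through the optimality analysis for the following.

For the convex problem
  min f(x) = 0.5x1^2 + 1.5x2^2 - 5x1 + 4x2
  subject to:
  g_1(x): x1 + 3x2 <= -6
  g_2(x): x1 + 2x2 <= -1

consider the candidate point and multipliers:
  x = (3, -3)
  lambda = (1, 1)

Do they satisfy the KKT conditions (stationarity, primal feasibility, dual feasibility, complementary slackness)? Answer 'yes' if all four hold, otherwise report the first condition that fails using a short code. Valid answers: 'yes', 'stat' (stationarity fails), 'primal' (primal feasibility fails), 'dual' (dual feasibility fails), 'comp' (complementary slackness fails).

Gradient of f: grad f(x) = Q x + c = (-2, -5)
Constraint values g_i(x) = a_i^T x - b_i:
  g_1((3, -3)) = 0
  g_2((3, -3)) = -2
Stationarity residual: grad f(x) + sum_i lambda_i a_i = (0, 0)
  -> stationarity OK
Primal feasibility (all g_i <= 0): OK
Dual feasibility (all lambda_i >= 0): OK
Complementary slackness (lambda_i * g_i(x) = 0 for all i): FAILS

Verdict: the first failing condition is complementary_slackness -> comp.

comp


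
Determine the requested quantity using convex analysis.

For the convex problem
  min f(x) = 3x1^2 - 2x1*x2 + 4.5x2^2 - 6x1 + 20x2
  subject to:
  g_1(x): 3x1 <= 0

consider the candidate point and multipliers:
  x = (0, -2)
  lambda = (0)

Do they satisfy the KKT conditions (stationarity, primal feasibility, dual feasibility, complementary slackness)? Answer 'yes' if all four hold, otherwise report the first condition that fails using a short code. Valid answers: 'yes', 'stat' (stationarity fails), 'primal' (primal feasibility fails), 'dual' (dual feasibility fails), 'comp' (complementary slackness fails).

Gradient of f: grad f(x) = Q x + c = (-2, 2)
Constraint values g_i(x) = a_i^T x - b_i:
  g_1((0, -2)) = 0
Stationarity residual: grad f(x) + sum_i lambda_i a_i = (-2, 2)
  -> stationarity FAILS
Primal feasibility (all g_i <= 0): OK
Dual feasibility (all lambda_i >= 0): OK
Complementary slackness (lambda_i * g_i(x) = 0 for all i): OK

Verdict: the first failing condition is stationarity -> stat.

stat


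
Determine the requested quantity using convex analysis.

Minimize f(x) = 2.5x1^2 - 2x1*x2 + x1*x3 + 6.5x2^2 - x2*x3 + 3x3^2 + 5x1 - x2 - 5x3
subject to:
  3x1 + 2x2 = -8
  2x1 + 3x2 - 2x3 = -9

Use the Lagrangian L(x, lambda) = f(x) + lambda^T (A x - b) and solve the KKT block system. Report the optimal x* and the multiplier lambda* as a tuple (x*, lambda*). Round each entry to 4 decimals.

Form the Lagrangian:
  L(x, lambda) = (1/2) x^T Q x + c^T x + lambda^T (A x - b)
Stationarity (grad_x L = 0): Q x + c + A^T lambda = 0.
Primal feasibility: A x = b.

This gives the KKT block system:
  [ Q   A^T ] [ x     ]   [-c ]
  [ A    0  ] [ lambda ] = [ b ]

Solving the linear system:
  x*      = (-2.3343, -0.4986, 1.4179)
  lambda* = (0.8617, 0.8357)
  f(x*)   = -1.9236

x* = (-2.3343, -0.4986, 1.4179), lambda* = (0.8617, 0.8357)


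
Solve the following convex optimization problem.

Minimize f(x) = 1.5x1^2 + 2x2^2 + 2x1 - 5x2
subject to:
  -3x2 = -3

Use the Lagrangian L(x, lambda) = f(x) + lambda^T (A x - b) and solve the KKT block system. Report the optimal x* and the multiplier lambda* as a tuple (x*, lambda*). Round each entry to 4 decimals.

Form the Lagrangian:
  L(x, lambda) = (1/2) x^T Q x + c^T x + lambda^T (A x - b)
Stationarity (grad_x L = 0): Q x + c + A^T lambda = 0.
Primal feasibility: A x = b.

This gives the KKT block system:
  [ Q   A^T ] [ x     ]   [-c ]
  [ A    0  ] [ lambda ] = [ b ]

Solving the linear system:
  x*      = (-0.6667, 1)
  lambda* = (-0.3333)
  f(x*)   = -3.6667

x* = (-0.6667, 1), lambda* = (-0.3333)


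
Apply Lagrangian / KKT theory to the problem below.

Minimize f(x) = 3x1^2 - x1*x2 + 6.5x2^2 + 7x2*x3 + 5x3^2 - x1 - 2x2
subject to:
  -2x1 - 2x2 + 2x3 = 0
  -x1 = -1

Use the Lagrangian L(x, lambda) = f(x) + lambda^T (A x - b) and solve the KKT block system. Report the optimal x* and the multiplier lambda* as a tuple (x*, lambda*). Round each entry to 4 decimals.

Form the Lagrangian:
  L(x, lambda) = (1/2) x^T Q x + c^T x + lambda^T (A x - b)
Stationarity (grad_x L = 0): Q x + c + A^T lambda = 0.
Primal feasibility: A x = b.

This gives the KKT block system:
  [ Q   A^T ] [ x     ]   [-c ]
  [ A    0  ] [ lambda ] = [ b ]

Solving the linear system:
  x*      = (1, -0.3784, 0.6216)
  lambda* = (-1.7838, 8.9459)
  f(x*)   = 4.3514

x* = (1, -0.3784, 0.6216), lambda* = (-1.7838, 8.9459)


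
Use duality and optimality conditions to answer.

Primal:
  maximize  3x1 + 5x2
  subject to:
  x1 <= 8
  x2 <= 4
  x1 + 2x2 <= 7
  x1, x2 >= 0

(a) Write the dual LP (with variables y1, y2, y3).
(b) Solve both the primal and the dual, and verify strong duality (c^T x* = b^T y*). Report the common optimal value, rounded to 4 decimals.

The standard primal-dual pair for 'max c^T x s.t. A x <= b, x >= 0' is:
  Dual:  min b^T y  s.t.  A^T y >= c,  y >= 0.

So the dual LP is:
  minimize  8y1 + 4y2 + 7y3
  subject to:
    y1 + y3 >= 3
    y2 + 2y3 >= 5
    y1, y2, y3 >= 0

Solving the primal: x* = (7, 0).
  primal value c^T x* = 21.
Solving the dual: y* = (0, 0, 3).
  dual value b^T y* = 21.
Strong duality: c^T x* = b^T y*. Confirmed.

21


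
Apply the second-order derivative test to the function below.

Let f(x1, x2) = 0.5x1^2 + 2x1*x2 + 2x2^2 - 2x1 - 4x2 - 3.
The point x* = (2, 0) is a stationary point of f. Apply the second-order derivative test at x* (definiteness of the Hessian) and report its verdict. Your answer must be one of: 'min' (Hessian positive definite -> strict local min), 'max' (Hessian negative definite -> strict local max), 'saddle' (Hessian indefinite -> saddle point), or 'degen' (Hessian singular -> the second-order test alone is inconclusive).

Compute the Hessian H = grad^2 f:
  H = [[1, 2], [2, 4]]
Verify stationarity: grad f(x*) = H x* + g = (0, 0).
Eigenvalues of H: 0, 5.
H has a zero eigenvalue (singular; positive semidefinite but not definite), so H is neither positive definite, negative definite, nor indefinite. The second-order test alone is inconclusive -> degen.
(Indeed, f is constant along the null direction of H through x*, so x* is not a strict local extremum.)

degen
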